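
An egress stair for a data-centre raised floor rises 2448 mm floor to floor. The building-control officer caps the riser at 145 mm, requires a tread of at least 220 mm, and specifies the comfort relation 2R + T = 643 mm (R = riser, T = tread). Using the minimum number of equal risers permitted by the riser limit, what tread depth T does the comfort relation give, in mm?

2448 / 145 = 16.883 → round up to 17 risers.
Each riser is 2448/17 = 144 mm (≤ 145 mm).
Tread T = 643 − 2 × 144 = 355 mm (≥ 220 mm).

355 mm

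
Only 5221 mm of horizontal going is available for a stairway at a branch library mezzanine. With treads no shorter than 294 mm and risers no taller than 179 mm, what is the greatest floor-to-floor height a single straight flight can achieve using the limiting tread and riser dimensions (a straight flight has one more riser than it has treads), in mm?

3222 mm

5221 / 294 = 17.76, so 17 treads fit.
Risers = treads + 1 = 18.
Maximum height = 18 × 179 = 3222 mm.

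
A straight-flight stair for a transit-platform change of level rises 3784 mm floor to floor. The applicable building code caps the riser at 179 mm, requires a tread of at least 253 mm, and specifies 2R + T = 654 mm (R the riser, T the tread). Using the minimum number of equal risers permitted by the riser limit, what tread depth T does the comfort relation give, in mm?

310 mm

3784 / 179 = 21.14, so 22 risers are needed.
R = 3784 ÷ 22 = 172 mm.
T = 654 − 2·172 = 310 mm, which satisfies the 253 mm minimum.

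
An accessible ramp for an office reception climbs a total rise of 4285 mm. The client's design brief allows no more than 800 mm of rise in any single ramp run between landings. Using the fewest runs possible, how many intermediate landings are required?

At most 800 each: 4285/800 = 5.36, giving 6 ramp runs.
6 runs are separated by 5 intermediate landings.

5 intermediate landings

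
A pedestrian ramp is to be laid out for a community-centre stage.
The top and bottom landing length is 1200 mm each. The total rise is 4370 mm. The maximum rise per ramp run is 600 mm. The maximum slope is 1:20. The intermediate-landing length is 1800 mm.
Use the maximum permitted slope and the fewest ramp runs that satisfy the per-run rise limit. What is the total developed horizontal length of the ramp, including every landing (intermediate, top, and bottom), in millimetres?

4370 / 600 = 7.283 → round up to 8 ramp runs. That means 7 intermediate landings.
Horizontal run for 4370 mm of rise at 1:20 is 4370 × 20 = 87400 mm.
7 intermediate landings contribute 7 × 1800 = 12600 mm.
Top and bottom landings: 2 × 1200 = 2400 mm.
Total = 87400 + 12600 + 2400 = 102400 mm.

102400 mm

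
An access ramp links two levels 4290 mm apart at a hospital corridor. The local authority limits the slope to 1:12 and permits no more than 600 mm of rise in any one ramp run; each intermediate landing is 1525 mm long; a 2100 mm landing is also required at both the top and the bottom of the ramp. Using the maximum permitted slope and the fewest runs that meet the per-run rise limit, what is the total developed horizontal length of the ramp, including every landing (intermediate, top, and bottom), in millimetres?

4290 / 600 = 7.150 → round up to 8 ramp runs. That means 7 intermediate landings.
Horizontal run for 4290 mm of rise at 1:12 is 4290 × 12 = 51480 mm.
Intermediate landings: 7 × 1525 = 10675 mm.
Top and bottom landings: 2 × 2100 = 4200 mm.
Total = 51480 + 10675 + 4200 = 66355 mm.

66355 mm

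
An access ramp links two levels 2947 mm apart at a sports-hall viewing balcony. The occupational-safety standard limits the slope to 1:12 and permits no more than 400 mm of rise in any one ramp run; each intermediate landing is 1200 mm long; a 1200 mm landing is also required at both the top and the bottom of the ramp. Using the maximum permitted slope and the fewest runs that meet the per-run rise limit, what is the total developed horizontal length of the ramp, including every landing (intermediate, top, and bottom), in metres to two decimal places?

2947 / 400 = 7.37, so 8 ramp runs are needed. That means 7 intermediate landings.
Horizontal run for 2947 mm of rise at 1:12 is 2947 × 12 = 35364 mm.
7 intermediate landings contribute 7 × 1200 = 8400 mm.
Top and bottom landings: 2 × 1200 = 2400 mm.
Total = 35364 + 8400 + 2400 = 46164 mm.
= 46.16 m.

46.16 m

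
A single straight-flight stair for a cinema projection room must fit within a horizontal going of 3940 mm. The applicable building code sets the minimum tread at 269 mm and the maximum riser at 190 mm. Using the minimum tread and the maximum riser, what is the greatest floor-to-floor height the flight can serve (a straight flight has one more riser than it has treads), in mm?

Treads that fit: ⌊3940 / 269⌋ = 14.
Risers = treads + 1 = 15.
Maximum height = 15 × 190 = 2850 mm.

2850 mm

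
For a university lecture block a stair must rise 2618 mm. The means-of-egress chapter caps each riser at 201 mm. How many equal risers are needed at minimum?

14 risers

2618 / 201 = 13.02, so 14 risers are needed.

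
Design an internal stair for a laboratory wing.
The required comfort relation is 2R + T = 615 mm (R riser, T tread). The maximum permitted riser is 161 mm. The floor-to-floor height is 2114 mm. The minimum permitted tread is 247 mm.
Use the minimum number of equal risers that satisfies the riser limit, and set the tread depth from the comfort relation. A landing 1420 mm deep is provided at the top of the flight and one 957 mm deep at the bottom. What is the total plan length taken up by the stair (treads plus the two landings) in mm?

2114 / 161 = 13.13, so 14 risers are needed.
Riser R = 2114 / 14 = 151 mm, within the 161 mm limit.
Tread T = 615 − 2 × 151 = 313 mm (≥ 247 mm).
14 risers give 13 treads; going = 13 × 313 = 4069 mm.
Enclosure = 4069 + 1420 + 957 = 6446 mm.

6446 mm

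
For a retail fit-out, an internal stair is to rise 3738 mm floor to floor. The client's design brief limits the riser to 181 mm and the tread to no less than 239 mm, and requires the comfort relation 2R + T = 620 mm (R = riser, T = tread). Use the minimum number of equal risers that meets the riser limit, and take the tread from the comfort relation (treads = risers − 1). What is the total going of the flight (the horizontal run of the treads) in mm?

5280 mm

3738 / 181 = 20.652 → round up to 21 risers.
Each riser is 3738/21 = 178 mm (≤ 181 mm).
From 2R + T = 620: T = 620 − 356 = 264 mm.
Going = (21 − 1) × 264 = 5280 mm.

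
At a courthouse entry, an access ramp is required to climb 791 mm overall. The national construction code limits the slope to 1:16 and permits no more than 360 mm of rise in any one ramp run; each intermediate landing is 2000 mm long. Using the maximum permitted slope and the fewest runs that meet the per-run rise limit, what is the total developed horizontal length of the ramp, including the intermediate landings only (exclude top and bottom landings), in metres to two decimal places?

At most 360 each: 791/360 = 2.20, giving 3 ramp runs. That means 2 intermediate landings.
Horizontal run for 791 mm of rise at 1:16 is 791 × 16 = 12656 mm.
2 intermediate landings contribute 2 × 2000 = 4000 mm.
Total developed length = 12656 + 4000 = 16656 mm.
= 16.66 m.

16.66 m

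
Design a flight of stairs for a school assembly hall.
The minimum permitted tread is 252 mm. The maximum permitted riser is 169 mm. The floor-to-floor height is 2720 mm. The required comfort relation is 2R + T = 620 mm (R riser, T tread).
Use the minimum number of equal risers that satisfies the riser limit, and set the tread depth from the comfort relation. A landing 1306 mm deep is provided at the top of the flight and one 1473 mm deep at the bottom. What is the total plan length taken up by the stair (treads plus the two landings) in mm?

2720 / 169 = 16.09, so 17 risers are needed.
R = 2720 ÷ 17 = 160 mm.
Tread T = 620 − 2 × 160 = 300 mm (≥ 252 mm).
Going = (17 − 1) × 300 = 4800 mm.
Add landings: 4800 + 1306 + 1473 = 7579 mm.

7579 mm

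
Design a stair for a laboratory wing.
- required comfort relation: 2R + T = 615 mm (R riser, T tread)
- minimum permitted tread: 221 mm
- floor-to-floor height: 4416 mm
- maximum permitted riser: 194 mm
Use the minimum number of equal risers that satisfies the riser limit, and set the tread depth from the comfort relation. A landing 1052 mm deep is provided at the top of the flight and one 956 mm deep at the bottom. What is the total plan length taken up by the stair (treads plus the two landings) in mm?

7090 mm

4416 / 194 = 22.76, so 23 risers are needed.
Each riser is 4416/23 = 192 mm (≤ 194 mm).
Tread T = 615 − 2 × 192 = 231 mm (≥ 221 mm).
Treads = 23 − 1 = 22; going = 22 × 231 = 5082 mm.
Enclosure = 5082 + 1052 + 956 = 7090 mm.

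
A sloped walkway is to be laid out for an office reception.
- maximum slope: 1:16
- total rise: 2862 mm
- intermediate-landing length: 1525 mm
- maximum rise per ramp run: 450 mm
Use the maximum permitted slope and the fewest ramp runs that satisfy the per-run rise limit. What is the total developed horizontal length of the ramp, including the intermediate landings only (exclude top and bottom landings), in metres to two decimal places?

54.94 m

2862 / 450 = 6.360 → round up to 7 ramp runs. That means 6 intermediate landings.
Horizontal run for 2862 mm of rise at 1:16 is 2862 × 16 = 45792 mm.
6 intermediate landings contribute 6 × 1525 = 9150 mm.
Total developed length = 45792 + 9150 = 54942 mm.
= 54.94 m.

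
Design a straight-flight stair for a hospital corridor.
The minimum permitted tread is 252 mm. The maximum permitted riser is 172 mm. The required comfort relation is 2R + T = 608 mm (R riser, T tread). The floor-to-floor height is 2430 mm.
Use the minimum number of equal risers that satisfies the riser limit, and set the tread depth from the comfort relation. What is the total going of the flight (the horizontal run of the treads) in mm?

3976 mm

⌈2430/172⌉ = 15 risers.
Each riser is 2430/15 = 162 mm (≤ 172 mm).
T = 608 − 2·162 = 284 mm, which satisfies the 252 mm minimum.
15 risers give 14 treads; going = 14 × 284 = 3976 mm.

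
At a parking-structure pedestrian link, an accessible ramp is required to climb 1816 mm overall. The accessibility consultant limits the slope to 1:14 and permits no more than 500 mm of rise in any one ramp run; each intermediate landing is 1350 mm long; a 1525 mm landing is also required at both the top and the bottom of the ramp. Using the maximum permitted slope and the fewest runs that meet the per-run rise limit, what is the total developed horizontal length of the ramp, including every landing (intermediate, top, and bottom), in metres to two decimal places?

32.52 m

1816 / 500 = 3.63, so 4 ramp runs are needed. That means 3 intermediate landings.
Horizontal run for 1816 mm of rise at 1:14 is 1816 × 14 = 25424 mm.
Intermediate landings: 3 × 1350 = 4050 mm.
Top and bottom landings: 2 × 1525 = 3050 mm.
Total = 25424 + 4050 + 3050 = 32524 mm.
= 32.52 m.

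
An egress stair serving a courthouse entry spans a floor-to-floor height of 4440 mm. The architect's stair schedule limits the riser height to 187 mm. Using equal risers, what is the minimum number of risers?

24 risers

⌈4440/187⌉ = 24 risers.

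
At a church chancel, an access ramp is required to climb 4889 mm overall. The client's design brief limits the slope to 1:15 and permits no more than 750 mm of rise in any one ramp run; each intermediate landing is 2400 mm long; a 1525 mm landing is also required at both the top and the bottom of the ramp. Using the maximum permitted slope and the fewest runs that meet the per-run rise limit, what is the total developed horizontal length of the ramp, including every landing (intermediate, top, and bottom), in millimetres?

90785 mm

⌈4889/750⌉ = 7 ramp runs. That means 6 intermediate landings.
Horizontal run for 4889 mm of rise at 1:15 is 4889 × 15 = 73335 mm.
6 intermediate landings contribute 6 × 2400 = 14400 mm.
Top and bottom landings: 2 × 1525 = 3050 mm.
Total = 73335 + 14400 + 3050 = 90785 mm.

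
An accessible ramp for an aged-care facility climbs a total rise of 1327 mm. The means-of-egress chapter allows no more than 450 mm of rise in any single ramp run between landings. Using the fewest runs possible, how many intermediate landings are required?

2 intermediate landings

At most 450 each: 1327/450 = 2.95, giving 3 ramp runs.
3 runs are separated by 2 intermediate landings.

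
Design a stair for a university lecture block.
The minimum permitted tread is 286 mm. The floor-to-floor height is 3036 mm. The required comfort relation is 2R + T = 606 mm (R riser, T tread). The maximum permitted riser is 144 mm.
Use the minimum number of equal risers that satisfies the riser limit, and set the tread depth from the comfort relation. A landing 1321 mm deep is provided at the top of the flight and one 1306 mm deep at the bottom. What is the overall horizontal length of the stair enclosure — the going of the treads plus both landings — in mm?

9557 mm

3036 / 144 = 21.083 → round up to 22 risers.
R = 3036 ÷ 22 = 138 mm.
From 2R + T = 606: T = 606 − 276 = 330 mm.
Going = (22 − 1) × 330 = 6930 mm.
Add landings: 6930 + 1321 + 1306 = 9557 mm.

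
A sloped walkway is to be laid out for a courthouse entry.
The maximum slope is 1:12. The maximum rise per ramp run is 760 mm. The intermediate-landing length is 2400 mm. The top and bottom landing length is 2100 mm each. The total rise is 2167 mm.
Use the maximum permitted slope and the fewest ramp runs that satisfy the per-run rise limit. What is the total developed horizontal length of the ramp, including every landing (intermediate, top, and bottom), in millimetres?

35004 mm

⌈2167/760⌉ = 3 ramp runs. That means 2 intermediate landings.
Horizontal run for 2167 mm of rise at 1:12 is 2167 × 12 = 26004 mm.
Intermediate landings: 2 × 2400 = 4800 mm.
Top and bottom landings: 2 × 2100 = 4200 mm.
Total = 26004 + 4800 + 4200 = 35004 mm.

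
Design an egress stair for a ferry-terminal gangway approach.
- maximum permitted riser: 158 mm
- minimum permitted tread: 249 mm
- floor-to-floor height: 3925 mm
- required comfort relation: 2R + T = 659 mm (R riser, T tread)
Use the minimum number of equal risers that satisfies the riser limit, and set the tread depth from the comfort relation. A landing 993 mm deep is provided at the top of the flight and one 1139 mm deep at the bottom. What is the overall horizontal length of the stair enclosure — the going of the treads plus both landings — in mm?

3925 / 158 = 24.842 → round up to 25 risers.
Each riser is 3925/25 = 157 mm (≤ 158 mm).
From 2R + T = 659: T = 659 − 314 = 345 mm.
Going = (25 − 1) × 345 = 8280 mm.
Enclosure = 8280 + 993 + 1139 = 10412 mm.

10412 mm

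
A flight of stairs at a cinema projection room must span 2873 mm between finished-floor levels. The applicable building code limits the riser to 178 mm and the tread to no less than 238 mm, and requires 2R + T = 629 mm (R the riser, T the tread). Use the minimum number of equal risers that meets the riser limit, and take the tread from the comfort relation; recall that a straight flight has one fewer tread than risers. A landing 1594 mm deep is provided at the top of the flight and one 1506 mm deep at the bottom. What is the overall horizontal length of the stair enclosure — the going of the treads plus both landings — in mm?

7756 mm

At most 178 each: 2873/178 = 16.14, giving 17 risers.
Each riser is 2873/17 = 169 mm (≤ 178 mm).
From 2R + T = 629: T = 629 − 338 = 291 mm.
Treads = 17 − 1 = 16; going = 16 × 291 = 4656 mm.
Enclosure = 4656 + 1594 + 1506 = 7756 mm.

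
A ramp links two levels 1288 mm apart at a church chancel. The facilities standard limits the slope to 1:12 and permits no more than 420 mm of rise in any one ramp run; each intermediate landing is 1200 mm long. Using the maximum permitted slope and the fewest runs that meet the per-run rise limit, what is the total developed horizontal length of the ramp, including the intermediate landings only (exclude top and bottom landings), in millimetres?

At most 420 each: 1288/420 = 3.07, giving 4 ramp runs. That means 3 intermediate landings.
Horizontal run for 1288 mm of rise at 1:12 is 1288 × 12 = 15456 mm.
3 intermediate landings contribute 3 × 1200 = 3600 mm.
Developed length = 15456 + 3600 = 19056 mm.

19056 mm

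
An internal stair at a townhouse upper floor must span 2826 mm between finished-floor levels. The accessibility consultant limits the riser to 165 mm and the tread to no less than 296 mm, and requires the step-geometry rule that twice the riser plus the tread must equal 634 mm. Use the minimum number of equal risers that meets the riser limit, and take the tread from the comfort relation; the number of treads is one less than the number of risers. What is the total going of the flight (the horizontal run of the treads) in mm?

2826 / 165 = 17.127 → round up to 18 risers.
Each riser is 2826/18 = 157 mm (≤ 165 mm).
From 2R + T = 634: T = 634 − 314 = 320 mm.
Going = (18 − 1) × 320 = 5440 mm.

5440 mm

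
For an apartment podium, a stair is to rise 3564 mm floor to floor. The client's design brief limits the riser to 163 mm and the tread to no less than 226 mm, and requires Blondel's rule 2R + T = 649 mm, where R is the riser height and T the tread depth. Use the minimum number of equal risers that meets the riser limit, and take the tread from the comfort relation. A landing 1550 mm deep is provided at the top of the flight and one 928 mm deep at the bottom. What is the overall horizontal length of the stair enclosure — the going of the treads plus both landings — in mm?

3564 / 163 = 21.87, so 22 risers are needed.
Each riser is 3564/22 = 162 mm (≤ 163 mm).
T = 649 − 2·162 = 325 mm, which satisfies the 226 mm minimum.
Treads = 22 − 1 = 21; going = 21 × 325 = 6825 mm.
Enclosure = 6825 + 1550 + 928 = 9303 mm.

9303 mm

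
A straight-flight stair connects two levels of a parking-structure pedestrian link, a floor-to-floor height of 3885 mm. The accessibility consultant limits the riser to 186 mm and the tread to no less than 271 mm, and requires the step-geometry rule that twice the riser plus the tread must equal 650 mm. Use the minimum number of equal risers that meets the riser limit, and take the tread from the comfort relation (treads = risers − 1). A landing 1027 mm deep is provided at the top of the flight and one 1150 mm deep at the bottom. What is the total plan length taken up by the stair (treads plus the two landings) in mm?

7777 mm

3885 / 186 = 20.89, so 21 risers are needed.
Each riser is 3885/21 = 185 mm (≤ 186 mm).
From 2R + T = 650: T = 650 − 370 = 280 mm.
Treads = 21 − 1 = 20; going = 20 × 280 = 5600 mm.
Add landings: 5600 + 1027 + 1150 = 7777 mm.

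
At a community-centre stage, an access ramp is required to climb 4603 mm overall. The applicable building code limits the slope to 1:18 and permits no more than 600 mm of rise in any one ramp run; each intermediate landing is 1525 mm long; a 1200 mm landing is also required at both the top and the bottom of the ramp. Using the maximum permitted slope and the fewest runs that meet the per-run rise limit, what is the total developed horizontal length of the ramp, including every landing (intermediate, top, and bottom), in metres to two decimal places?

4603 / 600 = 7.67, so 8 ramp runs are needed. That means 7 intermediate landings.
Horizontal run for 4603 mm of rise at 1:18 is 4603 × 18 = 82854 mm.
Intermediate landings: 7 × 1525 = 10675 mm.
Top and bottom landings: 2 × 1200 = 2400 mm.
Total = 82854 + 10675 + 2400 = 95929 mm.
= 95.93 m.

95.93 m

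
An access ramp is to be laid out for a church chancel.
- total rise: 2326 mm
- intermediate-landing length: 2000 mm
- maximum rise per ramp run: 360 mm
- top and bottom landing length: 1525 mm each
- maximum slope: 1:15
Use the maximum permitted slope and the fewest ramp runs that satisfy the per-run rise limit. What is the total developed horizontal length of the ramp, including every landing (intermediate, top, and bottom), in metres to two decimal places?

49.94 m

At most 360 each: 2326/360 = 6.46, giving 7 ramp runs. That means 6 intermediate landings.
Ramp run (horizontal) at 1:15: 2326 × 15 = 34890 mm.
Intermediate landings: 6 × 2000 = 12000 mm.
Top and bottom landings: 2 × 1525 = 3050 mm.
Total = 34890 + 12000 + 3050 = 49940 mm.
= 49.94 m.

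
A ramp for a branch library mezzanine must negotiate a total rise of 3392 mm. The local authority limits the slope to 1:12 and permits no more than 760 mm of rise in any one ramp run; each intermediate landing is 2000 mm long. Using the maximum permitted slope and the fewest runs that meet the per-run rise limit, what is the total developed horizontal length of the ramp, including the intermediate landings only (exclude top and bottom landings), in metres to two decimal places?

3392 / 760 = 4.463 → round up to 5 ramp runs. That means 4 intermediate landings.
Horizontal run for 3392 mm of rise at 1:12 is 3392 × 12 = 40704 mm.
4 intermediate landings contribute 4 × 2000 = 8000 mm.
Total developed length = 40704 + 8000 = 48704 mm.
= 48.70 m.

48.70 m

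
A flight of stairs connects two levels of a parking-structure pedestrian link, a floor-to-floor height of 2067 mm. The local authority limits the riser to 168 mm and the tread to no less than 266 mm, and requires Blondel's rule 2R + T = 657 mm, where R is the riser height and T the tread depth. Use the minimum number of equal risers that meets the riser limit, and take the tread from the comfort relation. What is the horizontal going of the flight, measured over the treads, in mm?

4068 mm

2067 / 168 = 12.30, so 13 risers are needed.
Each riser is 2067/13 = 159 mm (≤ 168 mm).
T = 657 − 2·159 = 339 mm, which satisfies the 266 mm minimum.
Treads = 13 − 1 = 12; going = 12 × 339 = 4068 mm.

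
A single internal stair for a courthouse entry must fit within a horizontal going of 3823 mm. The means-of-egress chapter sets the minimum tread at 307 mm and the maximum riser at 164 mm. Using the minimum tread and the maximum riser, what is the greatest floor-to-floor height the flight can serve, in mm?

2132 mm

3823 / 307 = 12.45, so 12 treads fit.
Risers = treads + 1 = 13.
Maximum height = 13 × 164 = 2132 mm.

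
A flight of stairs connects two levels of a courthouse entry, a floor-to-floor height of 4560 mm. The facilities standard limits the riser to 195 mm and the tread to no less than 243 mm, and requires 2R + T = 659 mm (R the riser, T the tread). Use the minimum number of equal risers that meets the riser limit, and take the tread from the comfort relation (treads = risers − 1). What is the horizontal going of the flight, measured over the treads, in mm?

⌈4560/195⌉ = 24 risers.
Each riser is 4560/24 = 190 mm (≤ 195 mm).
T = 659 − 2·190 = 279 mm, which satisfies the 243 mm minimum.
24 risers give 23 treads; going = 23 × 279 = 6417 mm.

6417 mm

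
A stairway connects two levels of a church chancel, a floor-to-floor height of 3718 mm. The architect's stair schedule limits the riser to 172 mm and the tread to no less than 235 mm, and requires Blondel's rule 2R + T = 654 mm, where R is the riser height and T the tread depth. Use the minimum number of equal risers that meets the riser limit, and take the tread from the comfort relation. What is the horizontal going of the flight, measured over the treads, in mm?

3718 / 172 = 21.62, so 22 risers are needed.
Each riser is 3718/22 = 169 mm (≤ 172 mm).
From 2R + T = 654: T = 654 − 338 = 316 mm.
Treads = 22 − 1 = 21; going = 21 × 316 = 6636 mm.

6636 mm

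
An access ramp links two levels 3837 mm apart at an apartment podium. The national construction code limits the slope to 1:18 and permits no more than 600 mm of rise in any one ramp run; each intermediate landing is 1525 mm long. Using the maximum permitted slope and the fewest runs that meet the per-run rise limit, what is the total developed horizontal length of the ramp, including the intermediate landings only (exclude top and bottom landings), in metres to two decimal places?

At most 600 each: 3837/600 = 6.39, giving 7 ramp runs. That means 6 intermediate landings.
Horizontal run for 3837 mm of rise at 1:18 is 3837 × 18 = 69066 mm.
6 intermediate landings contribute 6 × 1525 = 9150 mm.
Developed length = 69066 + 9150 = 78216 mm.
= 78.22 m.

78.22 m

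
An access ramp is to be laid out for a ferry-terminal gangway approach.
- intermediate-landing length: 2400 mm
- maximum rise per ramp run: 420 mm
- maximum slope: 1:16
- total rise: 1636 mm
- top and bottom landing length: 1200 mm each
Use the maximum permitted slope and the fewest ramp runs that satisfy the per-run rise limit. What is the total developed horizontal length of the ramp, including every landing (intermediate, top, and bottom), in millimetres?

35776 mm

1636 / 420 = 3.90, so 4 ramp runs are needed. That means 3 intermediate landings.
Horizontal run for 1636 mm of rise at 1:16 is 1636 × 16 = 26176 mm.
Intermediate landings: 3 × 2400 = 7200 mm.
Top and bottom landings: 2 × 1200 = 2400 mm.
Total = 26176 + 7200 + 2400 = 35776 mm.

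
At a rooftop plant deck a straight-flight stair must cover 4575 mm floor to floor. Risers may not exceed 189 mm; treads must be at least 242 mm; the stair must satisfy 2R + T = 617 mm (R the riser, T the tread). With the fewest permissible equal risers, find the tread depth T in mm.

251 mm

4575 / 189 = 24.21, so 25 risers are needed.
Each riser is 4575/25 = 183 mm (≤ 189 mm).
Tread T = 617 − 2 × 183 = 251 mm (≥ 242 mm).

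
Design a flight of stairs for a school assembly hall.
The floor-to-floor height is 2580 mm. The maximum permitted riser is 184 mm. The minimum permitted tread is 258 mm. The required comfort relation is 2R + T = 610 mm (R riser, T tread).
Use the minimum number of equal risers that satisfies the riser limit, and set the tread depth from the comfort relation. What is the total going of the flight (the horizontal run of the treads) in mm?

At most 184 each: 2580/184 = 14.02, giving 15 risers.
Riser R = 2580 / 15 = 172 mm, within the 184 mm limit.
From 2R + T = 610: T = 610 − 344 = 266 mm.
Going = (15 − 1) × 266 = 3724 mm.

3724 mm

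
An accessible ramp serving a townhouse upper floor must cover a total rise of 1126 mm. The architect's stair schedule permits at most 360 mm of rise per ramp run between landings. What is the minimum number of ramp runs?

At most 360 each: 1126/360 = 3.13, giving 4 ramp runs.

4 runs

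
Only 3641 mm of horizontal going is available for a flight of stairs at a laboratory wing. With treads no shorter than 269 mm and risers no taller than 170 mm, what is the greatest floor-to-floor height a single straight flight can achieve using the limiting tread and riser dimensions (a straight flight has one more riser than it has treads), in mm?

3641 / 269 = 13.54, so 13 treads fit.
Risers = treads + 1 = 14.
Maximum height = 14 × 170 = 2380 mm.

2380 mm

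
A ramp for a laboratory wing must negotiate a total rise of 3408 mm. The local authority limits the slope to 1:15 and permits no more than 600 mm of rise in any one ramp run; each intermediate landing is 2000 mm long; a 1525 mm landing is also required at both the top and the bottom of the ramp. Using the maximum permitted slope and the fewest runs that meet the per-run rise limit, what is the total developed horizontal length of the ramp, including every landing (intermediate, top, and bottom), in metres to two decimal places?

⌈3408/600⌉ = 6 ramp runs. That means 5 intermediate landings.
Ramp run (horizontal) at 1:15: 3408 × 15 = 51120 mm.
5 intermediate landings contribute 5 × 2000 = 10000 mm.
Top and bottom landings: 2 × 1525 = 3050 mm.
Total = 51120 + 10000 + 3050 = 64170 mm.
= 64.17 m.

64.17 m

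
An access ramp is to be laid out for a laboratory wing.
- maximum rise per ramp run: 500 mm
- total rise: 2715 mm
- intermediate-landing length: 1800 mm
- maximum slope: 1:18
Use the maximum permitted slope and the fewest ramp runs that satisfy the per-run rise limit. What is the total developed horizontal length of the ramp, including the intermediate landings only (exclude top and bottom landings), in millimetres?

57870 mm

At most 500 each: 2715/500 = 5.43, giving 6 ramp runs. That means 5 intermediate landings.
Horizontal run for 2715 mm of rise at 1:18 is 2715 × 18 = 48870 mm.
5 intermediate landings contribute 5 × 1800 = 9000 mm.
Developed length = 48870 + 9000 = 57870 mm.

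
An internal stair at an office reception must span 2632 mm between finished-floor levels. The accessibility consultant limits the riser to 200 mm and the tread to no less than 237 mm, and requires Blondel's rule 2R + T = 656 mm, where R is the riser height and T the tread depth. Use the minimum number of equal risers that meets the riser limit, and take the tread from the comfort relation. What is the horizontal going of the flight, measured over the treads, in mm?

⌈2632/200⌉ = 14 risers.
Riser R = 2632 / 14 = 188 mm, within the 200 mm limit.
T = 656 − 2·188 = 280 mm, which satisfies the 237 mm minimum.
Going = (14 − 1) × 280 = 3640 mm.

3640 mm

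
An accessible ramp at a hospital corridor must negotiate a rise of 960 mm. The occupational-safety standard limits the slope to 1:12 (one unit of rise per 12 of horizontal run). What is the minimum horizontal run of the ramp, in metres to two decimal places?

11.52 m

At 1:12 the run is 12 × 960 = 11520 mm.
11520 mm = 11.52 m.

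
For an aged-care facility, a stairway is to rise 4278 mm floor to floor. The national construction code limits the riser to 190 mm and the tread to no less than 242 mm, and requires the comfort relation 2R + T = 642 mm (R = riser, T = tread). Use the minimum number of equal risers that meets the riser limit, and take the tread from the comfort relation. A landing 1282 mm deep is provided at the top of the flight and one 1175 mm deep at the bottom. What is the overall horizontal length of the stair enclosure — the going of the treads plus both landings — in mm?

4278 / 190 = 22.516 → round up to 23 risers.
R = 4278 ÷ 23 = 186 mm.
Tread T = 642 − 2 × 186 = 270 mm (≥ 242 mm).
23 risers give 22 treads; going = 22 × 270 = 5940 mm.
Enclosure = 5940 + 1282 + 1175 = 8397 mm.

8397 mm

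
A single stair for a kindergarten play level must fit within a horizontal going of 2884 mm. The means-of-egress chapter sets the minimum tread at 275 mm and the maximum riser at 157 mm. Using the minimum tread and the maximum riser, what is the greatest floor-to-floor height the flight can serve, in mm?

Treads that fit: ⌊2884 / 275⌋ = 10.
Risers = treads + 1 = 11.
Maximum height = 11 × 157 = 1727 mm.

1727 mm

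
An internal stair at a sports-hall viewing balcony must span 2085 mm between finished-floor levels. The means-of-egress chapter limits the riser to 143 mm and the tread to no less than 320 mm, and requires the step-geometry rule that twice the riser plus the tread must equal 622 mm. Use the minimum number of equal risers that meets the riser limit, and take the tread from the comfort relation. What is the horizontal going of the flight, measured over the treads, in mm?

4816 mm

2085 / 143 = 14.58, so 15 risers are needed.
R = 2085 ÷ 15 = 139 mm.
T = 622 − 2·139 = 344 mm, which satisfies the 320 mm minimum.
Going = (15 − 1) × 344 = 4816 mm.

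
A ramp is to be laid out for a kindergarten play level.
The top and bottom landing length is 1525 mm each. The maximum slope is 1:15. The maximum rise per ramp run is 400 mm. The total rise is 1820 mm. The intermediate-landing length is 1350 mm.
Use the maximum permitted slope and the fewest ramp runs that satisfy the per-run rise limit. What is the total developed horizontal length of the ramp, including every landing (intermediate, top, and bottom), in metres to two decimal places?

35.75 m

At most 400 each: 1820/400 = 4.55, giving 5 ramp runs. That means 4 intermediate landings.
Horizontal run for 1820 mm of rise at 1:15 is 1820 × 15 = 27300 mm.
Intermediate landings: 4 × 1350 = 5400 mm.
Top and bottom landings: 2 × 1525 = 3050 mm.
Total = 27300 + 5400 + 3050 = 35750 mm.
= 35.75 m.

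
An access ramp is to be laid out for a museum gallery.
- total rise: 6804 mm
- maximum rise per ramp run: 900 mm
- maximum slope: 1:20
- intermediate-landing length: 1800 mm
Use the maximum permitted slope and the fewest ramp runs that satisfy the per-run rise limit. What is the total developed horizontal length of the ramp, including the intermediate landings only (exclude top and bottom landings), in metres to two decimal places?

148.68 m

⌈6804/900⌉ = 8 ramp runs. That means 7 intermediate landings.
Ramp run (horizontal) at 1:20: 6804 × 20 = 136080 mm.
Intermediate landings: 7 × 1800 = 12600 mm.
Total developed length = 136080 + 12600 = 148680 mm.
= 148.68 m.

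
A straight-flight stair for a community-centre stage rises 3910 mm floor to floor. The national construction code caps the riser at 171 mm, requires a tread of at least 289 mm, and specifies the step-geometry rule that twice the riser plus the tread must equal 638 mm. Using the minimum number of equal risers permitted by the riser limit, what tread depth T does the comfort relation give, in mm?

298 mm

3910 / 171 = 22.865 → round up to 23 risers.
Riser R = 3910 / 23 = 170 mm, within the 171 mm limit.
From 2R + T = 638: T = 638 − 340 = 298 mm.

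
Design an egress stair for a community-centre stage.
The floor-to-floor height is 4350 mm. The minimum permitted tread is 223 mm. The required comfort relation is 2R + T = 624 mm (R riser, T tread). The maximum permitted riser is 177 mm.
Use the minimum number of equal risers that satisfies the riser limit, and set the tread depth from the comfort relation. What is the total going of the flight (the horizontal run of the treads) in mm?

6624 mm

⌈4350/177⌉ = 25 risers.
Each riser is 4350/25 = 174 mm (≤ 177 mm).
T = 624 − 2·174 = 276 mm, which satisfies the 223 mm minimum.
Treads = 25 − 1 = 24; going = 24 × 276 = 6624 mm.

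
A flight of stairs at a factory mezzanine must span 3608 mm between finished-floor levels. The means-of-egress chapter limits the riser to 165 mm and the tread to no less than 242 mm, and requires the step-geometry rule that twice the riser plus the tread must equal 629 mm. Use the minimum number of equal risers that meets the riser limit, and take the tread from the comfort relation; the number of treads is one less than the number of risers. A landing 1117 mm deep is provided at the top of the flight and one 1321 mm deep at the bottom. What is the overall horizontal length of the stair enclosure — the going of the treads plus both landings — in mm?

3608 / 165 = 21.87, so 22 risers are needed.
Riser R = 3608 / 22 = 164 mm, within the 165 mm limit.
Tread T = 629 − 2 × 164 = 301 mm (≥ 242 mm).
Going = (22 − 1) × 301 = 6321 mm.
Enclosure = 6321 + 1117 + 1321 = 8759 mm.

8759 mm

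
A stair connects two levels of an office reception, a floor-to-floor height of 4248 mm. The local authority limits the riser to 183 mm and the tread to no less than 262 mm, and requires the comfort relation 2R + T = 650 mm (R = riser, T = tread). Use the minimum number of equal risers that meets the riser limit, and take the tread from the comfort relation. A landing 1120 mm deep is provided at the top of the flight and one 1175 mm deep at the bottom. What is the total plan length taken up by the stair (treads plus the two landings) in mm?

⌈4248/183⌉ = 24 risers.
Each riser is 4248/24 = 177 mm (≤ 183 mm).
From 2R + T = 650: T = 650 − 354 = 296 mm.
24 risers give 23 treads; going = 23 × 296 = 6808 mm.
Add landings: 6808 + 1120 + 1175 = 9103 mm.

9103 mm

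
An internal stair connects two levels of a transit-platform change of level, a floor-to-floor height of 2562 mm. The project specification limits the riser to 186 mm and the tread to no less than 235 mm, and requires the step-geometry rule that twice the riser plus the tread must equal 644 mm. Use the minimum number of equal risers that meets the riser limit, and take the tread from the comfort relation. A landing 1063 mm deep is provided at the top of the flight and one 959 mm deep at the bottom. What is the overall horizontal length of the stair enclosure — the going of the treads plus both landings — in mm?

5636 mm

At most 186 each: 2562/186 = 13.77, giving 14 risers.
Each riser is 2562/14 = 183 mm (≤ 186 mm).
From 2R + T = 644: T = 644 − 366 = 278 mm.
Treads = 14 − 1 = 13; going = 13 × 278 = 3614 mm.
Enclosure = 3614 + 1063 + 959 = 5636 mm.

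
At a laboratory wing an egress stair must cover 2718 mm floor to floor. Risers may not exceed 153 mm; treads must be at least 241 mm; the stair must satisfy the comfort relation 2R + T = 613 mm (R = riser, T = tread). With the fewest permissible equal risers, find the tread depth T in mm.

At most 153 each: 2718/153 = 17.76, giving 18 risers.
R = 2718 ÷ 18 = 151 mm.
From 2R + T = 613: T = 613 − 302 = 311 mm.

311 mm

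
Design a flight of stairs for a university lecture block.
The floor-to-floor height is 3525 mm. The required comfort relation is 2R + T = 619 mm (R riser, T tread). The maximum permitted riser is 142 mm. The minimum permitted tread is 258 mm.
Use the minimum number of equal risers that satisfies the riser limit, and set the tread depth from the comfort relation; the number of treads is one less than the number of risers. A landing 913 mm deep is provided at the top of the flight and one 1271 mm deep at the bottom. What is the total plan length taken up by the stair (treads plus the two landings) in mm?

3525 / 142 = 24.824 → round up to 25 risers.
Each riser is 3525/25 = 141 mm (≤ 142 mm).
Tread T = 619 − 2 × 141 = 337 mm (≥ 258 mm).
Treads = 25 − 1 = 24; going = 24 × 337 = 8088 mm.
Add landings: 8088 + 913 + 1271 = 10272 mm.

10272 mm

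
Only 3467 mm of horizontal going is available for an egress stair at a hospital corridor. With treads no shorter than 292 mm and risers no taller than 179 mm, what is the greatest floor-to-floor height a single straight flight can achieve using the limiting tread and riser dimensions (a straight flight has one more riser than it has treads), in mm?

2148 mm

3467 / 292 = 11.87, so 11 treads fit.
Risers = treads + 1 = 12.
Maximum height = 12 × 179 = 2148 mm.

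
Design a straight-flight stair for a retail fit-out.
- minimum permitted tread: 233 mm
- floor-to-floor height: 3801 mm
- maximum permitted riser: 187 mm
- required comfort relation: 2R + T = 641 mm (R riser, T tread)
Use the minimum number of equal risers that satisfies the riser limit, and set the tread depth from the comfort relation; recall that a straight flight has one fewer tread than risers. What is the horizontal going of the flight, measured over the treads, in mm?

3801 / 187 = 20.33, so 21 risers are needed.
Riser R = 3801 / 21 = 181 mm, within the 187 mm limit.
Tread T = 641 − 2 × 181 = 279 mm (≥ 233 mm).
Going = (21 − 1) × 279 = 5580 mm.

5580 mm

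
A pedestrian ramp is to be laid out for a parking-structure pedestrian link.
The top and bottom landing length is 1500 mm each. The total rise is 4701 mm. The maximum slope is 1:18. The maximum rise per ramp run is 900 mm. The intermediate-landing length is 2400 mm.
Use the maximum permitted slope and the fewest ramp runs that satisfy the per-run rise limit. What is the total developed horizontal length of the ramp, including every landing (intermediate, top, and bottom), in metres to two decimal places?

99.62 m

⌈4701/900⌉ = 6 ramp runs. That means 5 intermediate landings.
Horizontal run for 4701 mm of rise at 1:18 is 4701 × 18 = 84618 mm.
Intermediate landings: 5 × 2400 = 12000 mm.
Top and bottom landings: 2 × 1500 = 3000 mm.
Total = 84618 + 12000 + 3000 = 99618 mm.
= 99.62 m.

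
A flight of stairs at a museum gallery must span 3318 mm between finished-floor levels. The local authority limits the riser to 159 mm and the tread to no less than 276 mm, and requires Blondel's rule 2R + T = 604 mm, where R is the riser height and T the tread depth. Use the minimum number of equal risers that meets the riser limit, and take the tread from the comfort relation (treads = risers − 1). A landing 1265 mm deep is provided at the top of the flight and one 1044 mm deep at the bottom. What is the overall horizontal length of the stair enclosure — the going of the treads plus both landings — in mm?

At most 159 each: 3318/159 = 20.87, giving 21 risers.
Riser R = 3318 / 21 = 158 mm, within the 159 mm limit.
Tread T = 604 − 2 × 158 = 288 mm (≥ 276 mm).
Treads = 21 − 1 = 20; going = 20 × 288 = 5760 mm.
Enclosure = 5760 + 1265 + 1044 = 8069 mm.

8069 mm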